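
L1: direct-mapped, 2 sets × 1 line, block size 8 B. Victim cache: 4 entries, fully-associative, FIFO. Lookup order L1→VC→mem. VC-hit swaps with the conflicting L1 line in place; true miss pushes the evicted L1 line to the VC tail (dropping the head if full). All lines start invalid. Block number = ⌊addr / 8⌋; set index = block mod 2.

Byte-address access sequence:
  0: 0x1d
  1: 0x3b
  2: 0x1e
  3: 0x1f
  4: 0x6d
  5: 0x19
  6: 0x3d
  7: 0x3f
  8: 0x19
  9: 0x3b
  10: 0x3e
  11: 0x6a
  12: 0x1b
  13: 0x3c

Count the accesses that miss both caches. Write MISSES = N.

MISSES = 3

  [0] addr=0x1d blk=3 s=1: MISS | VC []
  [1] addr=0x3b blk=7 s=1: MISS | VC [3]
  [2] addr=0x1e blk=3 s=1: VC-HIT | VC [7]
  [3] addr=0x1f blk=3 s=1: L1-HIT | VC [7]
  [4] addr=0x6d blk=13 s=1: MISS | VC [7, 3]
  [5] addr=0x19 blk=3 s=1: VC-HIT | VC [7, 13]
  [6] addr=0x3d blk=7 s=1: VC-HIT | VC [3, 13]
  [7] addr=0x3f blk=7 s=1: L1-HIT | VC [3, 13]
  [8] addr=0x19 blk=3 s=1: VC-HIT | VC [7, 13]
  [9] addr=0x3b blk=7 s=1: VC-HIT | VC [3, 13]
  [10] addr=0x3e blk=7 s=1: L1-HIT | VC [3, 13]
  [11] addr=0x6a blk=13 s=1: VC-HIT | VC [3, 7]
  [12] addr=0x1b blk=3 s=1: VC-HIT | VC [13, 7]
  [13] addr=0x3c blk=7 s=1: VC-HIT | VC [13, 3]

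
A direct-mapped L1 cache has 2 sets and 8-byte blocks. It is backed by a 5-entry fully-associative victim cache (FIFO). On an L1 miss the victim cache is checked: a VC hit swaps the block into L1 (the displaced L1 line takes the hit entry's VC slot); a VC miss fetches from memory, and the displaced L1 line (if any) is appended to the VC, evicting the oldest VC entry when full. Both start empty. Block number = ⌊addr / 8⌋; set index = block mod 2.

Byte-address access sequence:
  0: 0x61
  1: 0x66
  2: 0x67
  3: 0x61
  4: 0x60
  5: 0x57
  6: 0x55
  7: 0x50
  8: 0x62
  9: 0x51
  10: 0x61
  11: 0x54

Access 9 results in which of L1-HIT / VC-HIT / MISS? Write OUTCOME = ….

OUTCOME = VC-HIT

0: 0x61 (blk 12, set 0) → MISS  vc=[]
1: 0x66 (blk 12, set 0) → L1-HIT  vc=[]
2: 0x67 (blk 12, set 0) → L1-HIT  vc=[]
3: 0x61 (blk 12, set 0) → L1-HIT  vc=[]
4: 0x60 (blk 12, set 0) → L1-HIT  vc=[]
5: 0x57 (blk 10, set 0) → MISS  vc=[12]
6: 0x55 (blk 10, set 0) → L1-HIT  vc=[12]
7: 0x50 (blk 10, set 0) → L1-HIT  vc=[12]
8: 0x62 (blk 12, set 0) → VC-HIT  vc=[10]
9: 0x51 (blk 10, set 0) → VC-HIT  vc=[12]
10: 0x61 (blk 12, set 0) → VC-HIT  vc=[10]
11: 0x54 (blk 10, set 0) → VC-HIT  vc=[12]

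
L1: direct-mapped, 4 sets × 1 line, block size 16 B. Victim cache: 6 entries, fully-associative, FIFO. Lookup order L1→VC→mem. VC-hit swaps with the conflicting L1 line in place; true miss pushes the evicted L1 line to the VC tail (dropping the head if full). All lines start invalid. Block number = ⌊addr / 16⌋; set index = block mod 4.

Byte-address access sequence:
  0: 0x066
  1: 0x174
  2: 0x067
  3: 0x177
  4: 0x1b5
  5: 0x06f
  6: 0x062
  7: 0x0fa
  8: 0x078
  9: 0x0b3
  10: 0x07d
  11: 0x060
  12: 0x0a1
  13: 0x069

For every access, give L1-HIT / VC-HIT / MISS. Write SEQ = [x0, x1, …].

SEQ = [MISS, MISS, L1-HIT, L1-HIT, MISS, L1-HIT, L1-HIT, MISS, MISS, MISS, VC-HIT, L1-HIT, MISS, VC-HIT]

#0 0x66→b6/s2 MISS; vc=[]
#1 0x174→b23/s3 MISS; vc=[]
#2 0x67→b6/s2 L1-HIT; vc=[]
#3 0x177→b23/s3 L1-HIT; vc=[]
#4 0x1b5→b27/s3 MISS; vc=[23]
#5 0x6f→b6/s2 L1-HIT; vc=[23]
#6 0x62→b6/s2 L1-HIT; vc=[23]
#7 0xfa→b15/s3 MISS; vc=[23,27]
#8 0x78→b7/s3 MISS; vc=[23,27,15]
#9 0xb3→b11/s3 MISS; vc=[23,27,15,7]
#10 0x7d→b7/s3 VC-HIT; vc=[23,27,15,11]
#11 0x60→b6/s2 L1-HIT; vc=[23,27,15,11]
#12 0xa1→b10/s2 MISS; vc=[23,27,15,11,6]
#13 0x69→b6/s2 VC-HIT; vc=[23,27,15,11,10]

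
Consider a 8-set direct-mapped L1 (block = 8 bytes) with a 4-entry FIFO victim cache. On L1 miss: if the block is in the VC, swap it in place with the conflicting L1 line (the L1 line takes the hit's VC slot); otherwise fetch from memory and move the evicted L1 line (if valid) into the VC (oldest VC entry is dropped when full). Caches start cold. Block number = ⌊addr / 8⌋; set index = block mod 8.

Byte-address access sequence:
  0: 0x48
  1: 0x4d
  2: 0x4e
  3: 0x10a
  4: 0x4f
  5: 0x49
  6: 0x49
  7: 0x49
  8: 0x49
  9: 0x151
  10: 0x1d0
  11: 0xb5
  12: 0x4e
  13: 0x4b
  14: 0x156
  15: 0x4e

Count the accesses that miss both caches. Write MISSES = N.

MISSES = 5

#0 0x48→b9/s1 MISS; vc=[]
#1 0x4d→b9/s1 L1-HIT; vc=[]
#2 0x4e→b9/s1 L1-HIT; vc=[]
#3 0x10a→b33/s1 MISS; vc=[9]
#4 0x4f→b9/s1 VC-HIT; vc=[33]
#5 0x49→b9/s1 L1-HIT; vc=[33]
#6 0x49→b9/s1 L1-HIT; vc=[33]
#7 0x49→b9/s1 L1-HIT; vc=[33]
#8 0x49→b9/s1 L1-HIT; vc=[33]
#9 0x151→b42/s2 MISS; vc=[33]
#10 0x1d0→b58/s2 MISS; vc=[33,42]
#11 0xb5→b22/s6 MISS; vc=[33,42]
#12 0x4e→b9/s1 L1-HIT; vc=[33,42]
#13 0x4b→b9/s1 L1-HIT; vc=[33,42]
#14 0x156→b42/s2 VC-HIT; vc=[33,58]
#15 0x4e→b9/s1 L1-HIT; vc=[33,58]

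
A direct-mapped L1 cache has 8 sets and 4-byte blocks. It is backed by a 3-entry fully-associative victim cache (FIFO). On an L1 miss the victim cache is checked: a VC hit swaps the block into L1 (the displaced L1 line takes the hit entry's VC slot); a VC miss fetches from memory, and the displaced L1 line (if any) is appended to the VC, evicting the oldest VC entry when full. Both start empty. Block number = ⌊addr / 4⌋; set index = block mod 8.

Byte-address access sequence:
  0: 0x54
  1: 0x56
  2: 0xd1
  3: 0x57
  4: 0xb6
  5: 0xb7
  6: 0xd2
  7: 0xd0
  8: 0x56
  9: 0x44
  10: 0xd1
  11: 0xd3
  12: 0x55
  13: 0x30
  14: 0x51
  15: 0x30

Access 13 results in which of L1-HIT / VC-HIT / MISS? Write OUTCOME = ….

OUTCOME = MISS

#0 0x54→b21/s5 MISS; vc=[]
#1 0x56→b21/s5 L1-HIT; vc=[]
#2 0xd1→b52/s4 MISS; vc=[]
#3 0x57→b21/s5 L1-HIT; vc=[]
#4 0xb6→b45/s5 MISS; vc=[21]
#5 0xb7→b45/s5 L1-HIT; vc=[21]
#6 0xd2→b52/s4 L1-HIT; vc=[21]
#7 0xd0→b52/s4 L1-HIT; vc=[21]
#8 0x56→b21/s5 VC-HIT; vc=[45]
#9 0x44→b17/s1 MISS; vc=[45]
#10 0xd1→b52/s4 L1-HIT; vc=[45]
#11 0xd3→b52/s4 L1-HIT; vc=[45]
#12 0x55→b21/s5 L1-HIT; vc=[45]
#13 0x30→b12/s4 MISS; vc=[45,52]
#14 0x51→b20/s4 MISS; vc=[45,52,12]
#15 0x30→b12/s4 VC-HIT; vc=[45,52,20]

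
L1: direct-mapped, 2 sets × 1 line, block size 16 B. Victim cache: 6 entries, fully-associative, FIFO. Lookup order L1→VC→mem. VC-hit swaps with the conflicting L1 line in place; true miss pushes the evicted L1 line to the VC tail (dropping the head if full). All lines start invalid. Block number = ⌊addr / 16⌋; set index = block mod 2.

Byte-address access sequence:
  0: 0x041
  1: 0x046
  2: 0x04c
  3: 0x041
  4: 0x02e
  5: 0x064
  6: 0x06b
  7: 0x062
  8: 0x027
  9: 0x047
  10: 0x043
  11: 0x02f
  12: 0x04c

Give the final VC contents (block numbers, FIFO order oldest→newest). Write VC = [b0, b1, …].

VC = [2, 6]

0: 0x41 (blk 4, set 0) → MISS  vc=[]
1: 0x46 (blk 4, set 0) → L1-HIT  vc=[]
2: 0x4c (blk 4, set 0) → L1-HIT  vc=[]
3: 0x41 (blk 4, set 0) → L1-HIT  vc=[]
4: 0x2e (blk 2, set 0) → MISS  vc=[4]
5: 0x64 (blk 6, set 0) → MISS  vc=[4, 2]
6: 0x6b (blk 6, set 0) → L1-HIT  vc=[4, 2]
7: 0x62 (blk 6, set 0) → L1-HIT  vc=[4, 2]
8: 0x27 (blk 2, set 0) → VC-HIT  vc=[4, 6]
9: 0x47 (blk 4, set 0) → VC-HIT  vc=[2, 6]
10: 0x43 (blk 4, set 0) → L1-HIT  vc=[2, 6]
11: 0x2f (blk 2, set 0) → VC-HIT  vc=[4, 6]
12: 0x4c (blk 4, set 0) → VC-HIT  vc=[2, 6]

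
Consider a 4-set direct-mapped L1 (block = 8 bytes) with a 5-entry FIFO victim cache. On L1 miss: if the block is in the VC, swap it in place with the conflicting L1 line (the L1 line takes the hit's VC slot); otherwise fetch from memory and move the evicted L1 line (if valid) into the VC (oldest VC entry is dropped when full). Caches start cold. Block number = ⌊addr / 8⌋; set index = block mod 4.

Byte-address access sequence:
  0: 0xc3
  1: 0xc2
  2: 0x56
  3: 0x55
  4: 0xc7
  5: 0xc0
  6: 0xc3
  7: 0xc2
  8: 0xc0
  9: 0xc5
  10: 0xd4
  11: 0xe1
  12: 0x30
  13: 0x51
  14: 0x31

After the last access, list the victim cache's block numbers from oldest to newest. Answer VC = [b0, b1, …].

VC = [10, 24, 26]

0: 0xc3 (blk 24, set 0) → MISS  vc=[]
1: 0xc2 (blk 24, set 0) → L1-HIT  vc=[]
2: 0x56 (blk 10, set 2) → MISS  vc=[]
3: 0x55 (blk 10, set 2) → L1-HIT  vc=[]
4: 0xc7 (blk 24, set 0) → L1-HIT  vc=[]
5: 0xc0 (blk 24, set 0) → L1-HIT  vc=[]
6: 0xc3 (blk 24, set 0) → L1-HIT  vc=[]
7: 0xc2 (blk 24, set 0) → L1-HIT  vc=[]
8: 0xc0 (blk 24, set 0) → L1-HIT  vc=[]
9: 0xc5 (blk 24, set 0) → L1-HIT  vc=[]
10: 0xd4 (blk 26, set 2) → MISS  vc=[10]
11: 0xe1 (blk 28, set 0) → MISS  vc=[10, 24]
12: 0x30 (blk 6, set 2) → MISS  vc=[10, 24, 26]
13: 0x51 (blk 10, set 2) → VC-HIT  vc=[6, 24, 26]
14: 0x31 (blk 6, set 2) → VC-HIT  vc=[10, 24, 26]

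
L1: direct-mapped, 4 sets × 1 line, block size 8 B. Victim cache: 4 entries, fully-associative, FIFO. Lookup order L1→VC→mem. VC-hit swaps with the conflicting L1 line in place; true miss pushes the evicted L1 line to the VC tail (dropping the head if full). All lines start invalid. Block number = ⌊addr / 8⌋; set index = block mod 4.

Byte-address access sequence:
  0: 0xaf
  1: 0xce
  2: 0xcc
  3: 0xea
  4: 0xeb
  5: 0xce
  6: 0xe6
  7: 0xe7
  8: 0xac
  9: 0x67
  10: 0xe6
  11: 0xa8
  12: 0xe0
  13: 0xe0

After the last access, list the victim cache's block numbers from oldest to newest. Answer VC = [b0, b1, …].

0: 0xaf (blk 21, set 1) → MISS  vc=[]
1: 0xce (blk 25, set 1) → MISS  vc=[21]
2: 0xcc (blk 25, set 1) → L1-HIT  vc=[21]
3: 0xea (blk 29, set 1) → MISS  vc=[21, 25]
4: 0xeb (blk 29, set 1) → L1-HIT  vc=[21, 25]
5: 0xce (blk 25, set 1) → VC-HIT  vc=[21, 29]
6: 0xe6 (blk 28, set 0) → MISS  vc=[21, 29]
7: 0xe7 (blk 28, set 0) → L1-HIT  vc=[21, 29]
8: 0xac (blk 21, set 1) → VC-HIT  vc=[25, 29]
9: 0x67 (blk 12, set 0) → MISS  vc=[25, 29, 28]
10: 0xe6 (blk 28, set 0) → VC-HIT  vc=[25, 29, 12]
11: 0xa8 (blk 21, set 1) → L1-HIT  vc=[25, 29, 12]
12: 0xe0 (blk 28, set 0) → L1-HIT  vc=[25, 29, 12]
13: 0xe0 (blk 28, set 0) → L1-HIT  vc=[25, 29, 12]

VC = [25, 29, 12]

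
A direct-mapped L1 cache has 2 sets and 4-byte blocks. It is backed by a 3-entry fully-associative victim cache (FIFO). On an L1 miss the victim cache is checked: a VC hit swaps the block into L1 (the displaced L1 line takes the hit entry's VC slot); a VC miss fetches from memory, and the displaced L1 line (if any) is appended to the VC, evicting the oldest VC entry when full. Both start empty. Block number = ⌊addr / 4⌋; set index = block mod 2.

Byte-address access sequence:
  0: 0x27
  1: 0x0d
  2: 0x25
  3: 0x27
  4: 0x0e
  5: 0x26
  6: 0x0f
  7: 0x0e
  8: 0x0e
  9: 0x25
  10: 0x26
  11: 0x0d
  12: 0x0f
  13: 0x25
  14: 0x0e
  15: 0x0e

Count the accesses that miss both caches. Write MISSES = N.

0: 0x27 (blk 9, set 1) → MISS  vc=[]
1: 0xd (blk 3, set 1) → MISS  vc=[9]
2: 0x25 (blk 9, set 1) → VC-HIT  vc=[3]
3: 0x27 (blk 9, set 1) → L1-HIT  vc=[3]
4: 0xe (blk 3, set 1) → VC-HIT  vc=[9]
5: 0x26 (blk 9, set 1) → VC-HIT  vc=[3]
6: 0xf (blk 3, set 1) → VC-HIT  vc=[9]
7: 0xe (blk 3, set 1) → L1-HIT  vc=[9]
8: 0xe (blk 3, set 1) → L1-HIT  vc=[9]
9: 0x25 (blk 9, set 1) → VC-HIT  vc=[3]
10: 0x26 (blk 9, set 1) → L1-HIT  vc=[3]
11: 0xd (blk 3, set 1) → VC-HIT  vc=[9]
12: 0xf (blk 3, set 1) → L1-HIT  vc=[9]
13: 0x25 (blk 9, set 1) → VC-HIT  vc=[3]
14: 0xe (blk 3, set 1) → VC-HIT  vc=[9]
15: 0xe (blk 3, set 1) → L1-HIT  vc=[9]

MISSES = 2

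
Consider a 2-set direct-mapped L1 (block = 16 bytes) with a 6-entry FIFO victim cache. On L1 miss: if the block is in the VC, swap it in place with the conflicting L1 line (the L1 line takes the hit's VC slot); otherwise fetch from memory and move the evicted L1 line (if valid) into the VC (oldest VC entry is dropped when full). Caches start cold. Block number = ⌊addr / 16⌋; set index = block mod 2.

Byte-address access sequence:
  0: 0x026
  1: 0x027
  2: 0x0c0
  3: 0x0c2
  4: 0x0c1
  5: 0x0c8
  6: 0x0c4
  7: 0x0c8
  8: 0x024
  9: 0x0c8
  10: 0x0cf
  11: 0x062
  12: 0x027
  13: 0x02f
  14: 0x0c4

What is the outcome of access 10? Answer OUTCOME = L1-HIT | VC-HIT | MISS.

OUTCOME = L1-HIT

0: 0x26 (blk 2, set 0) → MISS  vc=[]
1: 0x27 (blk 2, set 0) → L1-HIT  vc=[]
2: 0xc0 (blk 12, set 0) → MISS  vc=[2]
3: 0xc2 (blk 12, set 0) → L1-HIT  vc=[2]
4: 0xc1 (blk 12, set 0) → L1-HIT  vc=[2]
5: 0xc8 (blk 12, set 0) → L1-HIT  vc=[2]
6: 0xc4 (blk 12, set 0) → L1-HIT  vc=[2]
7: 0xc8 (blk 12, set 0) → L1-HIT  vc=[2]
8: 0x24 (blk 2, set 0) → VC-HIT  vc=[12]
9: 0xc8 (blk 12, set 0) → VC-HIT  vc=[2]
10: 0xcf (blk 12, set 0) → L1-HIT  vc=[2]
11: 0x62 (blk 6, set 0) → MISS  vc=[2, 12]
12: 0x27 (blk 2, set 0) → VC-HIT  vc=[6, 12]
13: 0x2f (blk 2, set 0) → L1-HIT  vc=[6, 12]
14: 0xc4 (blk 12, set 0) → VC-HIT  vc=[6, 2]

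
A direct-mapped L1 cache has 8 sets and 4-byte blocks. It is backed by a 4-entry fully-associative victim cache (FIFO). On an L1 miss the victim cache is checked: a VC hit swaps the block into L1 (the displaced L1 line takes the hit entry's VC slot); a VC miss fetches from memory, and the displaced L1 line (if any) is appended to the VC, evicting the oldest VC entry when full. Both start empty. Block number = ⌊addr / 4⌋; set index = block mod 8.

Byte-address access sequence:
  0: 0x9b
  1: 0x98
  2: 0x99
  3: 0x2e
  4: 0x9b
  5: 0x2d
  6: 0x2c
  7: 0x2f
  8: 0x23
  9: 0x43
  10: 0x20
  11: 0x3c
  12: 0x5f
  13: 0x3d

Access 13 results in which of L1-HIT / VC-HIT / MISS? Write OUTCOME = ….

  [0] addr=0x9b blk=38 s=6: MISS | VC []
  [1] addr=0x98 blk=38 s=6: L1-HIT | VC []
  [2] addr=0x99 blk=38 s=6: L1-HIT | VC []
  [3] addr=0x2e blk=11 s=3: MISS | VC []
  [4] addr=0x9b blk=38 s=6: L1-HIT | VC []
  [5] addr=0x2d blk=11 s=3: L1-HIT | VC []
  [6] addr=0x2c blk=11 s=3: L1-HIT | VC []
  [7] addr=0x2f blk=11 s=3: L1-HIT | VC []
  [8] addr=0x23 blk=8 s=0: MISS | VC []
  [9] addr=0x43 blk=16 s=0: MISS | VC [8]
  [10] addr=0x20 blk=8 s=0: VC-HIT | VC [16]
  [11] addr=0x3c blk=15 s=7: MISS | VC [16]
  [12] addr=0x5f blk=23 s=7: MISS | VC [16, 15]
  [13] addr=0x3d blk=15 s=7: VC-HIT | VC [16, 23]

OUTCOME = VC-HIT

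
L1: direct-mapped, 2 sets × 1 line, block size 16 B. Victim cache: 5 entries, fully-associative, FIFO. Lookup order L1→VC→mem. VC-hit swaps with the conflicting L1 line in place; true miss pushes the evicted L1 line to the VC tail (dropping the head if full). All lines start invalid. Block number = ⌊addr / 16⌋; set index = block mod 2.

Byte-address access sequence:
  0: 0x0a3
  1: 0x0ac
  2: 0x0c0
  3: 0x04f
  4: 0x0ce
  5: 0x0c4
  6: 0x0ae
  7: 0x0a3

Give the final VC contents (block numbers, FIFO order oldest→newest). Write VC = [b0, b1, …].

0: 0xa3 (blk 10, set 0) → MISS  vc=[]
1: 0xac (blk 10, set 0) → L1-HIT  vc=[]
2: 0xc0 (blk 12, set 0) → MISS  vc=[10]
3: 0x4f (blk 4, set 0) → MISS  vc=[10, 12]
4: 0xce (blk 12, set 0) → VC-HIT  vc=[10, 4]
5: 0xc4 (blk 12, set 0) → L1-HIT  vc=[10, 4]
6: 0xae (blk 10, set 0) → VC-HIT  vc=[12, 4]
7: 0xa3 (blk 10, set 0) → L1-HIT  vc=[12, 4]

VC = [12, 4]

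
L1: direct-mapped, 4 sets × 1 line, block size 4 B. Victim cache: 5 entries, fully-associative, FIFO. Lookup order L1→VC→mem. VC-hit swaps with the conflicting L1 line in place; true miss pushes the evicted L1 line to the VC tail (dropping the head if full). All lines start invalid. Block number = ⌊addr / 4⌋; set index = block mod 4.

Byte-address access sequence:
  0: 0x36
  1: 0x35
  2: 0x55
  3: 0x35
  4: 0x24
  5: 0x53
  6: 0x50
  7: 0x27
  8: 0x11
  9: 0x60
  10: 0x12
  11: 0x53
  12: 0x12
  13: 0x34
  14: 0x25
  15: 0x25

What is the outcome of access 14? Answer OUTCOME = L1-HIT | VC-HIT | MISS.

  [0] addr=0x36 blk=13 s=1: MISS | VC []
  [1] addr=0x35 blk=13 s=1: L1-HIT | VC []
  [2] addr=0x55 blk=21 s=1: MISS | VC [13]
  [3] addr=0x35 blk=13 s=1: VC-HIT | VC [21]
  [4] addr=0x24 blk=9 s=1: MISS | VC [21, 13]
  [5] addr=0x53 blk=20 s=0: MISS | VC [21, 13]
  [6] addr=0x50 blk=20 s=0: L1-HIT | VC [21, 13]
  [7] addr=0x27 blk=9 s=1: L1-HIT | VC [21, 13]
  [8] addr=0x11 blk=4 s=0: MISS | VC [21, 13, 20]
  [9] addr=0x60 blk=24 s=0: MISS | VC [21, 13, 20, 4]
  [10] addr=0x12 blk=4 s=0: VC-HIT | VC [21, 13, 20, 24]
  [11] addr=0x53 blk=20 s=0: VC-HIT | VC [21, 13, 4, 24]
  [12] addr=0x12 blk=4 s=0: VC-HIT | VC [21, 13, 20, 24]
  [13] addr=0x34 blk=13 s=1: VC-HIT | VC [21, 9, 20, 24]
  [14] addr=0x25 blk=9 s=1: VC-HIT | VC [21, 13, 20, 24]
  [15] addr=0x25 blk=9 s=1: L1-HIT | VC [21, 13, 20, 24]

OUTCOME = VC-HIT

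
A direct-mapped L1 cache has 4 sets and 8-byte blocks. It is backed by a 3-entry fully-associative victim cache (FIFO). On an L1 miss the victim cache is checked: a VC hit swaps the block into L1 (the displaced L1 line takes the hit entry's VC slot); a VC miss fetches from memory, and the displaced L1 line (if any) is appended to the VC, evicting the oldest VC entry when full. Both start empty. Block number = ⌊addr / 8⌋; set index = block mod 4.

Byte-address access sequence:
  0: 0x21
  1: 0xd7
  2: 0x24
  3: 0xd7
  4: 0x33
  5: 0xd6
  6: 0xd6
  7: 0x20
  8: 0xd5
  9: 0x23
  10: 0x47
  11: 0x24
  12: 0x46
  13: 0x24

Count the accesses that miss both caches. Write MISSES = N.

#0 0x21→b4/s0 MISS; vc=[]
#1 0xd7→b26/s2 MISS; vc=[]
#2 0x24→b4/s0 L1-HIT; vc=[]
#3 0xd7→b26/s2 L1-HIT; vc=[]
#4 0x33→b6/s2 MISS; vc=[26]
#5 0xd6→b26/s2 VC-HIT; vc=[6]
#6 0xd6→b26/s2 L1-HIT; vc=[6]
#7 0x20→b4/s0 L1-HIT; vc=[6]
#8 0xd5→b26/s2 L1-HIT; vc=[6]
#9 0x23→b4/s0 L1-HIT; vc=[6]
#10 0x47→b8/s0 MISS; vc=[6,4]
#11 0x24→b4/s0 VC-HIT; vc=[6,8]
#12 0x46→b8/s0 VC-HIT; vc=[6,4]
#13 0x24→b4/s0 VC-HIT; vc=[6,8]

MISSES = 4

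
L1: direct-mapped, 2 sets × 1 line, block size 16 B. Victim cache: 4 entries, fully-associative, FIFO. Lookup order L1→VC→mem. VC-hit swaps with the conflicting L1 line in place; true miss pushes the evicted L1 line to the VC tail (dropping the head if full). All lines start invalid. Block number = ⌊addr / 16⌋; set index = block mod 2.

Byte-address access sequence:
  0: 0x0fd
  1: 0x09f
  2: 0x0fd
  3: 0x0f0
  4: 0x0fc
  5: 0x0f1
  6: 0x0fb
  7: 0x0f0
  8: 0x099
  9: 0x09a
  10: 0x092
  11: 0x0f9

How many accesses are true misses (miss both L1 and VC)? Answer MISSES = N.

#0 0xfd→b15/s1 MISS; vc=[]
#1 0x9f→b9/s1 MISS; vc=[15]
#2 0xfd→b15/s1 VC-HIT; vc=[9]
#3 0xf0→b15/s1 L1-HIT; vc=[9]
#4 0xfc→b15/s1 L1-HIT; vc=[9]
#5 0xf1→b15/s1 L1-HIT; vc=[9]
#6 0xfb→b15/s1 L1-HIT; vc=[9]
#7 0xf0→b15/s1 L1-HIT; vc=[9]
#8 0x99→b9/s1 VC-HIT; vc=[15]
#9 0x9a→b9/s1 L1-HIT; vc=[15]
#10 0x92→b9/s1 L1-HIT; vc=[15]
#11 0xf9→b15/s1 VC-HIT; vc=[9]

MISSES = 2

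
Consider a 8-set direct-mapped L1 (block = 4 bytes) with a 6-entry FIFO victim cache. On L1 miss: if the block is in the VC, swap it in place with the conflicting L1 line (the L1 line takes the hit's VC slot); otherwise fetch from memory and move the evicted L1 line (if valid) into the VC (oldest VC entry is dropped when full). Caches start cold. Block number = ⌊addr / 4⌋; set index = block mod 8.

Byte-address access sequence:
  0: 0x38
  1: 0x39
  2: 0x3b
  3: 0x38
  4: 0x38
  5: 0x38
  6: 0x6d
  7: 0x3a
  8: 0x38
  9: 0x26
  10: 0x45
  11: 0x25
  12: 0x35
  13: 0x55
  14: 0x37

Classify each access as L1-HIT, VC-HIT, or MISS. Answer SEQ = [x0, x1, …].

SEQ = [MISS, L1-HIT, L1-HIT, L1-HIT, L1-HIT, L1-HIT, MISS, L1-HIT, L1-HIT, MISS, MISS, VC-HIT, MISS, MISS, VC-HIT]

0: 0x38 (blk 14, set 6) → MISS  vc=[]
1: 0x39 (blk 14, set 6) → L1-HIT  vc=[]
2: 0x3b (blk 14, set 6) → L1-HIT  vc=[]
3: 0x38 (blk 14, set 6) → L1-HIT  vc=[]
4: 0x38 (blk 14, set 6) → L1-HIT  vc=[]
5: 0x38 (blk 14, set 6) → L1-HIT  vc=[]
6: 0x6d (blk 27, set 3) → MISS  vc=[]
7: 0x3a (blk 14, set 6) → L1-HIT  vc=[]
8: 0x38 (blk 14, set 6) → L1-HIT  vc=[]
9: 0x26 (blk 9, set 1) → MISS  vc=[]
10: 0x45 (blk 17, set 1) → MISS  vc=[9]
11: 0x25 (blk 9, set 1) → VC-HIT  vc=[17]
12: 0x35 (blk 13, set 5) → MISS  vc=[17]
13: 0x55 (blk 21, set 5) → MISS  vc=[17, 13]
14: 0x37 (blk 13, set 5) → VC-HIT  vc=[17, 21]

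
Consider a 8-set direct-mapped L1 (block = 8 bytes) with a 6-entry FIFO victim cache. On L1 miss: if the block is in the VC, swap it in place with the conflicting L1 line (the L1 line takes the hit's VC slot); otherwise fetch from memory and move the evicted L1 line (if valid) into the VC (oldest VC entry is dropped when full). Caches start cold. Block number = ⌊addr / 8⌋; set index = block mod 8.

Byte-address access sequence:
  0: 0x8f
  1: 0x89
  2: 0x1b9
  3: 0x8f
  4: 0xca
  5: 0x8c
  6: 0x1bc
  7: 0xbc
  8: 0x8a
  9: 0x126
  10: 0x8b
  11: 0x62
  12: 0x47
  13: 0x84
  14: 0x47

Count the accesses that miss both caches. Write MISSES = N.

#0 0x8f→b17/s1 MISS; vc=[]
#1 0x89→b17/s1 L1-HIT; vc=[]
#2 0x1b9→b55/s7 MISS; vc=[]
#3 0x8f→b17/s1 L1-HIT; vc=[]
#4 0xca→b25/s1 MISS; vc=[17]
#5 0x8c→b17/s1 VC-HIT; vc=[25]
#6 0x1bc→b55/s7 L1-HIT; vc=[25]
#7 0xbc→b23/s7 MISS; vc=[25,55]
#8 0x8a→b17/s1 L1-HIT; vc=[25,55]
#9 0x126→b36/s4 MISS; vc=[25,55]
#10 0x8b→b17/s1 L1-HIT; vc=[25,55]
#11 0x62→b12/s4 MISS; vc=[25,55,36]
#12 0x47→b8/s0 MISS; vc=[25,55,36]
#13 0x84→b16/s0 MISS; vc=[25,55,36,8]
#14 0x47→b8/s0 VC-HIT; vc=[25,55,36,16]

MISSES = 8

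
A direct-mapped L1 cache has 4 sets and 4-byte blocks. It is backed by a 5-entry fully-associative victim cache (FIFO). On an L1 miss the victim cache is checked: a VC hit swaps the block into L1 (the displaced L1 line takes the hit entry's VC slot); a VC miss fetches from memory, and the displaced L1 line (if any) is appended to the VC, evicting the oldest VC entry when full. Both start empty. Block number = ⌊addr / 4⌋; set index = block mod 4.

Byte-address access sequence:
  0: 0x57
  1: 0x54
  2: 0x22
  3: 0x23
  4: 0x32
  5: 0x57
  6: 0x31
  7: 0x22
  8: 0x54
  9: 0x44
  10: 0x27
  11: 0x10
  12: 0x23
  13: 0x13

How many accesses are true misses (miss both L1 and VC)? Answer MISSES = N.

#0 0x57→b21/s1 MISS; vc=[]
#1 0x54→b21/s1 L1-HIT; vc=[]
#2 0x22→b8/s0 MISS; vc=[]
#3 0x23→b8/s0 L1-HIT; vc=[]
#4 0x32→b12/s0 MISS; vc=[8]
#5 0x57→b21/s1 L1-HIT; vc=[8]
#6 0x31→b12/s0 L1-HIT; vc=[8]
#7 0x22→b8/s0 VC-HIT; vc=[12]
#8 0x54→b21/s1 L1-HIT; vc=[12]
#9 0x44→b17/s1 MISS; vc=[12,21]
#10 0x27→b9/s1 MISS; vc=[12,21,17]
#11 0x10→b4/s0 MISS; vc=[12,21,17,8]
#12 0x23→b8/s0 VC-HIT; vc=[12,21,17,4]
#13 0x13→b4/s0 VC-HIT; vc=[12,21,17,8]

MISSES = 6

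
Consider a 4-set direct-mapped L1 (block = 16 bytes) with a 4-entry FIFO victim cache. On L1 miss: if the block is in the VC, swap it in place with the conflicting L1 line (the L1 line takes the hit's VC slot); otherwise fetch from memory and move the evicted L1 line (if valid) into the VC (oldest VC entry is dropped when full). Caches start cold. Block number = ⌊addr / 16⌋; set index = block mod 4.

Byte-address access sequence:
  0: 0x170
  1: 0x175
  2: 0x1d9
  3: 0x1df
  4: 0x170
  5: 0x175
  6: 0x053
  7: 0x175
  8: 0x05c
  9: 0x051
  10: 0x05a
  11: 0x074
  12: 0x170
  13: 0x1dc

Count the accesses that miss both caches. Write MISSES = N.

0: 0x170 (blk 23, set 3) → MISS  vc=[]
1: 0x175 (blk 23, set 3) → L1-HIT  vc=[]
2: 0x1d9 (blk 29, set 1) → MISS  vc=[]
3: 0x1df (blk 29, set 1) → L1-HIT  vc=[]
4: 0x170 (blk 23, set 3) → L1-HIT  vc=[]
5: 0x175 (blk 23, set 3) → L1-HIT  vc=[]
6: 0x53 (blk 5, set 1) → MISS  vc=[29]
7: 0x175 (blk 23, set 3) → L1-HIT  vc=[29]
8: 0x5c (blk 5, set 1) → L1-HIT  vc=[29]
9: 0x51 (blk 5, set 1) → L1-HIT  vc=[29]
10: 0x5a (blk 5, set 1) → L1-HIT  vc=[29]
11: 0x74 (blk 7, set 3) → MISS  vc=[29, 23]
12: 0x170 (blk 23, set 3) → VC-HIT  vc=[29, 7]
13: 0x1dc (blk 29, set 1) → VC-HIT  vc=[5, 7]

MISSES = 4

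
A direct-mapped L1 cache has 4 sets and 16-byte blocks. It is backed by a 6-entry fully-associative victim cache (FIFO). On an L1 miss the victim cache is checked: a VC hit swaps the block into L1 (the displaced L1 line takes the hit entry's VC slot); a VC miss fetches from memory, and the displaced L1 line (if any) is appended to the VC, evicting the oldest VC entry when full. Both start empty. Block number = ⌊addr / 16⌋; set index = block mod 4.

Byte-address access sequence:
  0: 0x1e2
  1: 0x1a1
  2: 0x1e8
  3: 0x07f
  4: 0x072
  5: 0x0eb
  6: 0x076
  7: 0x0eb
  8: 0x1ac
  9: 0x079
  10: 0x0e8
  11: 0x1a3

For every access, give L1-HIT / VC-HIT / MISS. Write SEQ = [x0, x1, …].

SEQ = [MISS, MISS, VC-HIT, MISS, L1-HIT, MISS, L1-HIT, L1-HIT, VC-HIT, L1-HIT, VC-HIT, VC-HIT]

0: 0x1e2 (blk 30, set 2) → MISS  vc=[]
1: 0x1a1 (blk 26, set 2) → MISS  vc=[30]
2: 0x1e8 (blk 30, set 2) → VC-HIT  vc=[26]
3: 0x7f (blk 7, set 3) → MISS  vc=[26]
4: 0x72 (blk 7, set 3) → L1-HIT  vc=[26]
5: 0xeb (blk 14, set 2) → MISS  vc=[26, 30]
6: 0x76 (blk 7, set 3) → L1-HIT  vc=[26, 30]
7: 0xeb (blk 14, set 2) → L1-HIT  vc=[26, 30]
8: 0x1ac (blk 26, set 2) → VC-HIT  vc=[14, 30]
9: 0x79 (blk 7, set 3) → L1-HIT  vc=[14, 30]
10: 0xe8 (blk 14, set 2) → VC-HIT  vc=[26, 30]
11: 0x1a3 (blk 26, set 2) → VC-HIT  vc=[14, 30]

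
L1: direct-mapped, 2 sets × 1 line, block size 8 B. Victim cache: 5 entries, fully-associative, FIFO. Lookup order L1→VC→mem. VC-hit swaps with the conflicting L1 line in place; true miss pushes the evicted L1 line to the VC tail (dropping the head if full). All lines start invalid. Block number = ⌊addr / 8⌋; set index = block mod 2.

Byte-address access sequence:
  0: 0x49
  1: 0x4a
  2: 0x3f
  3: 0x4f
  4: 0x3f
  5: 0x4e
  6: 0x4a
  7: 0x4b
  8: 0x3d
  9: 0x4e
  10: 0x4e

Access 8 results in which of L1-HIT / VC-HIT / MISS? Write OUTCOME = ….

  [0] addr=0x49 blk=9 s=1: MISS | VC []
  [1] addr=0x4a blk=9 s=1: L1-HIT | VC []
  [2] addr=0x3f blk=7 s=1: MISS | VC [9]
  [3] addr=0x4f blk=9 s=1: VC-HIT | VC [7]
  [4] addr=0x3f blk=7 s=1: VC-HIT | VC [9]
  [5] addr=0x4e blk=9 s=1: VC-HIT | VC [7]
  [6] addr=0x4a blk=9 s=1: L1-HIT | VC [7]
  [7] addr=0x4b blk=9 s=1: L1-HIT | VC [7]
  [8] addr=0x3d blk=7 s=1: VC-HIT | VC [9]
  [9] addr=0x4e blk=9 s=1: VC-HIT | VC [7]
  [10] addr=0x4e blk=9 s=1: L1-HIT | VC [7]

OUTCOME = VC-HIT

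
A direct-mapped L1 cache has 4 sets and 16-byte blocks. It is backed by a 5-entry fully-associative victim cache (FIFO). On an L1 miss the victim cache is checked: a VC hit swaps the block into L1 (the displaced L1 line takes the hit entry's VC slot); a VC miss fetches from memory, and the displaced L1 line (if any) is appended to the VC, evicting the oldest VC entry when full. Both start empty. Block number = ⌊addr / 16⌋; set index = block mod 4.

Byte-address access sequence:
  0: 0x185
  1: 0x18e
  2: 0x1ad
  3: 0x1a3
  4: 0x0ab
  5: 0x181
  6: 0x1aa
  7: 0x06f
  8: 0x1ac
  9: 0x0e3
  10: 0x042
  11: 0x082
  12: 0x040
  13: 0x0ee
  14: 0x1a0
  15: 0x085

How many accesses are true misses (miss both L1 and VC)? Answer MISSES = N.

#0 0x185→b24/s0 MISS; vc=[]
#1 0x18e→b24/s0 L1-HIT; vc=[]
#2 0x1ad→b26/s2 MISS; vc=[]
#3 0x1a3→b26/s2 L1-HIT; vc=[]
#4 0xab→b10/s2 MISS; vc=[26]
#5 0x181→b24/s0 L1-HIT; vc=[26]
#6 0x1aa→b26/s2 VC-HIT; vc=[10]
#7 0x6f→b6/s2 MISS; vc=[10,26]
#8 0x1ac→b26/s2 VC-HIT; vc=[10,6]
#9 0xe3→b14/s2 MISS; vc=[10,6,26]
#10 0x42→b4/s0 MISS; vc=[10,6,26,24]
#11 0x82→b8/s0 MISS; vc=[10,6,26,24,4]
#12 0x40→b4/s0 VC-HIT; vc=[10,6,26,24,8]
#13 0xee→b14/s2 L1-HIT; vc=[10,6,26,24,8]
#14 0x1a0→b26/s2 VC-HIT; vc=[10,6,14,24,8]
#15 0x85→b8/s0 VC-HIT; vc=[10,6,14,24,4]

MISSES = 7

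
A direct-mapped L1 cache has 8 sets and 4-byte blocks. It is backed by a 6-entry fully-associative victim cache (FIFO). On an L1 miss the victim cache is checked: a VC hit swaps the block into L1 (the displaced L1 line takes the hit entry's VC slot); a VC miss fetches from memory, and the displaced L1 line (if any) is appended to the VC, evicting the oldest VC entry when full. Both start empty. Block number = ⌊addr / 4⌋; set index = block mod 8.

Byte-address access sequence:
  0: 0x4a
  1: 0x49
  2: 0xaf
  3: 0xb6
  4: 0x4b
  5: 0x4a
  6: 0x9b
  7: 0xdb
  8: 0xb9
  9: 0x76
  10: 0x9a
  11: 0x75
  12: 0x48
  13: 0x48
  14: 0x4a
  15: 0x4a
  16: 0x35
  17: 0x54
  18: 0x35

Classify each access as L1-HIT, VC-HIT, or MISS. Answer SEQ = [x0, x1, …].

SEQ = [MISS, L1-HIT, MISS, MISS, L1-HIT, L1-HIT, MISS, MISS, MISS, MISS, VC-HIT, L1-HIT, L1-HIT, L1-HIT, L1-HIT, L1-HIT, MISS, MISS, VC-HIT]

  [0] addr=0x4a blk=18 s=2: MISS | VC []
  [1] addr=0x49 blk=18 s=2: L1-HIT | VC []
  [2] addr=0xaf blk=43 s=3: MISS | VC []
  [3] addr=0xb6 blk=45 s=5: MISS | VC []
  [4] addr=0x4b blk=18 s=2: L1-HIT | VC []
  [5] addr=0x4a blk=18 s=2: L1-HIT | VC []
  [6] addr=0x9b blk=38 s=6: MISS | VC []
  [7] addr=0xdb blk=54 s=6: MISS | VC [38]
  [8] addr=0xb9 blk=46 s=6: MISS | VC [38, 54]
  [9] addr=0x76 blk=29 s=5: MISS | VC [38, 54, 45]
  [10] addr=0x9a blk=38 s=6: VC-HIT | VC [46, 54, 45]
  [11] addr=0x75 blk=29 s=5: L1-HIT | VC [46, 54, 45]
  [12] addr=0x48 blk=18 s=2: L1-HIT | VC [46, 54, 45]
  [13] addr=0x48 blk=18 s=2: L1-HIT | VC [46, 54, 45]
  [14] addr=0x4a blk=18 s=2: L1-HIT | VC [46, 54, 45]
  [15] addr=0x4a blk=18 s=2: L1-HIT | VC [46, 54, 45]
  [16] addr=0x35 blk=13 s=5: MISS | VC [46, 54, 45, 29]
  [17] addr=0x54 blk=21 s=5: MISS | VC [46, 54, 45, 29, 13]
  [18] addr=0x35 blk=13 s=5: VC-HIT | VC [46, 54, 45, 29, 21]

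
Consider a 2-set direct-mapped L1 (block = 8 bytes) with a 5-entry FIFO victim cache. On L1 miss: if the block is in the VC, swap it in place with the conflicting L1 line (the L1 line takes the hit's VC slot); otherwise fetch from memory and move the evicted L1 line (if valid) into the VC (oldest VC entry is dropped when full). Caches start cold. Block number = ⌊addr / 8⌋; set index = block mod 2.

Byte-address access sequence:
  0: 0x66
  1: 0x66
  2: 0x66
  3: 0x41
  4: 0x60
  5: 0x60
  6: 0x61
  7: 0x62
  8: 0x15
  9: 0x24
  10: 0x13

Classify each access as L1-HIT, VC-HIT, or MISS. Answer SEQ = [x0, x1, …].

SEQ = [MISS, L1-HIT, L1-HIT, MISS, VC-HIT, L1-HIT, L1-HIT, L1-HIT, MISS, MISS, VC-HIT]

  [0] addr=0x66 blk=12 s=0: MISS | VC []
  [1] addr=0x66 blk=12 s=0: L1-HIT | VC []
  [2] addr=0x66 blk=12 s=0: L1-HIT | VC []
  [3] addr=0x41 blk=8 s=0: MISS | VC [12]
  [4] addr=0x60 blk=12 s=0: VC-HIT | VC [8]
  [5] addr=0x60 blk=12 s=0: L1-HIT | VC [8]
  [6] addr=0x61 blk=12 s=0: L1-HIT | VC [8]
  [7] addr=0x62 blk=12 s=0: L1-HIT | VC [8]
  [8] addr=0x15 blk=2 s=0: MISS | VC [8, 12]
  [9] addr=0x24 blk=4 s=0: MISS | VC [8, 12, 2]
  [10] addr=0x13 blk=2 s=0: VC-HIT | VC [8, 12, 4]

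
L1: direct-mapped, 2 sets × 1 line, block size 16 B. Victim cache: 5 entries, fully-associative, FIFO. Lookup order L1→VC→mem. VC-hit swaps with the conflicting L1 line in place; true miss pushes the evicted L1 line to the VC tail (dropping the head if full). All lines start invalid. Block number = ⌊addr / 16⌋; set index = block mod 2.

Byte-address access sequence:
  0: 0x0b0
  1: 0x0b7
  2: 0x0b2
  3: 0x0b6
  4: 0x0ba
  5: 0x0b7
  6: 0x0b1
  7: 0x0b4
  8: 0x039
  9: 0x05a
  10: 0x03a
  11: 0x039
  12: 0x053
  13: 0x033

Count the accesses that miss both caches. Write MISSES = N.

MISSES = 3

  [0] addr=0xb0 blk=11 s=1: MISS | VC []
  [1] addr=0xb7 blk=11 s=1: L1-HIT | VC []
  [2] addr=0xb2 blk=11 s=1: L1-HIT | VC []
  [3] addr=0xb6 blk=11 s=1: L1-HIT | VC []
  [4] addr=0xba blk=11 s=1: L1-HIT | VC []
  [5] addr=0xb7 blk=11 s=1: L1-HIT | VC []
  [6] addr=0xb1 blk=11 s=1: L1-HIT | VC []
  [7] addr=0xb4 blk=11 s=1: L1-HIT | VC []
  [8] addr=0x39 blk=3 s=1: MISS | VC [11]
  [9] addr=0x5a blk=5 s=1: MISS | VC [11, 3]
  [10] addr=0x3a blk=3 s=1: VC-HIT | VC [11, 5]
  [11] addr=0x39 blk=3 s=1: L1-HIT | VC [11, 5]
  [12] addr=0x53 blk=5 s=1: VC-HIT | VC [11, 3]
  [13] addr=0x33 blk=3 s=1: VC-HIT | VC [11, 5]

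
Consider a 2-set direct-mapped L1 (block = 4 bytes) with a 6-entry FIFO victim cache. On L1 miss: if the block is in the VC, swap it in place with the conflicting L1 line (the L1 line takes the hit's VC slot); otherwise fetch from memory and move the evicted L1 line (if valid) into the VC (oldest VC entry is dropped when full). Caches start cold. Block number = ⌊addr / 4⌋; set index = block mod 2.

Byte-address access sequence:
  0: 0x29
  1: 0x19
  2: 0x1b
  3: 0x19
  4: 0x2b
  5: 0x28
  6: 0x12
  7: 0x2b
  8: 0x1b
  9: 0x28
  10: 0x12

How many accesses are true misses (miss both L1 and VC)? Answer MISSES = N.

#0 0x29→b10/s0 MISS; vc=[]
#1 0x19→b6/s0 MISS; vc=[10]
#2 0x1b→b6/s0 L1-HIT; vc=[10]
#3 0x19→b6/s0 L1-HIT; vc=[10]
#4 0x2b→b10/s0 VC-HIT; vc=[6]
#5 0x28→b10/s0 L1-HIT; vc=[6]
#6 0x12→b4/s0 MISS; vc=[6,10]
#7 0x2b→b10/s0 VC-HIT; vc=[6,4]
#8 0x1b→b6/s0 VC-HIT; vc=[10,4]
#9 0x28→b10/s0 VC-HIT; vc=[6,4]
#10 0x12→b4/s0 VC-HIT; vc=[6,10]

MISSES = 3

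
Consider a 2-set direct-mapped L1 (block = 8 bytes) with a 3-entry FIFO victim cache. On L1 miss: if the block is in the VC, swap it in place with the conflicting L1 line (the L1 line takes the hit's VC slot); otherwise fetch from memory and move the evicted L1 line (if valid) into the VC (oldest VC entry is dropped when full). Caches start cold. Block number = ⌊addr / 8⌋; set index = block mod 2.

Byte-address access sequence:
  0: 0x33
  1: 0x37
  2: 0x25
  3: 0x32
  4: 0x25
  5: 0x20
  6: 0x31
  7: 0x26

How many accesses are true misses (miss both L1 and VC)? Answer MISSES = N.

MISSES = 2

#0 0x33→b6/s0 MISS; vc=[]
#1 0x37→b6/s0 L1-HIT; vc=[]
#2 0x25→b4/s0 MISS; vc=[6]
#3 0x32→b6/s0 VC-HIT; vc=[4]
#4 0x25→b4/s0 VC-HIT; vc=[6]
#5 0x20→b4/s0 L1-HIT; vc=[6]
#6 0x31→b6/s0 VC-HIT; vc=[4]
#7 0x26→b4/s0 VC-HIT; vc=[6]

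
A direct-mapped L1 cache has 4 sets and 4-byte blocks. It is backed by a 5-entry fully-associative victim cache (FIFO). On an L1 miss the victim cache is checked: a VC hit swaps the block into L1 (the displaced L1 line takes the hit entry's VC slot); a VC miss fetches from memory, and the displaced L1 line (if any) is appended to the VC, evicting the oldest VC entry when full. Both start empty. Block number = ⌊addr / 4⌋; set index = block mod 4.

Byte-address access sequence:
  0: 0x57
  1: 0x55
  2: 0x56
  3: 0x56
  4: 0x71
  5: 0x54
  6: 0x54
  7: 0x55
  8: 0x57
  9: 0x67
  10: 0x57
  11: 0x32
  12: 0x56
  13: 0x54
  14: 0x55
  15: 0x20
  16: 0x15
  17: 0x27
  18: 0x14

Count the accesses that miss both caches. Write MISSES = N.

#0 0x57→b21/s1 MISS; vc=[]
#1 0x55→b21/s1 L1-HIT; vc=[]
#2 0x56→b21/s1 L1-HIT; vc=[]
#3 0x56→b21/s1 L1-HIT; vc=[]
#4 0x71→b28/s0 MISS; vc=[]
#5 0x54→b21/s1 L1-HIT; vc=[]
#6 0x54→b21/s1 L1-HIT; vc=[]
#7 0x55→b21/s1 L1-HIT; vc=[]
#8 0x57→b21/s1 L1-HIT; vc=[]
#9 0x67→b25/s1 MISS; vc=[21]
#10 0x57→b21/s1 VC-HIT; vc=[25]
#11 0x32→b12/s0 MISS; vc=[25,28]
#12 0x56→b21/s1 L1-HIT; vc=[25,28]
#13 0x54→b21/s1 L1-HIT; vc=[25,28]
#14 0x55→b21/s1 L1-HIT; vc=[25,28]
#15 0x20→b8/s0 MISS; vc=[25,28,12]
#16 0x15→b5/s1 MISS; vc=[25,28,12,21]
#17 0x27→b9/s1 MISS; vc=[25,28,12,21,5]
#18 0x14→b5/s1 VC-HIT; vc=[25,28,12,21,9]

MISSES = 7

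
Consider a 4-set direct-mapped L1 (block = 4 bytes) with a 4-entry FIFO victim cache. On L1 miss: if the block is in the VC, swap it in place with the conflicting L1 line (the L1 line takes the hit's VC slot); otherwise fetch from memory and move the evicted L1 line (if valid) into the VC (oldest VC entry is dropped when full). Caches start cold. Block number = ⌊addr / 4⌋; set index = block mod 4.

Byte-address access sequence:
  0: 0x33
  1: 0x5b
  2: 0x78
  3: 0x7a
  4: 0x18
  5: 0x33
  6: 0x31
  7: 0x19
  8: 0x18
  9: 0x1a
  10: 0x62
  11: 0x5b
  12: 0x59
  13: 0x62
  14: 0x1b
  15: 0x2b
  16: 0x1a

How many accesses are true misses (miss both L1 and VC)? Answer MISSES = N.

MISSES = 6

0: 0x33 (blk 12, set 0) → MISS  vc=[]
1: 0x5b (blk 22, set 2) → MISS  vc=[]
2: 0x78 (blk 30, set 2) → MISS  vc=[22]
3: 0x7a (blk 30, set 2) → L1-HIT  vc=[22]
4: 0x18 (blk 6, set 2) → MISS  vc=[22, 30]
5: 0x33 (blk 12, set 0) → L1-HIT  vc=[22, 30]
6: 0x31 (blk 12, set 0) → L1-HIT  vc=[22, 30]
7: 0x19 (blk 6, set 2) → L1-HIT  vc=[22, 30]
8: 0x18 (blk 6, set 2) → L1-HIT  vc=[22, 30]
9: 0x1a (blk 6, set 2) → L1-HIT  vc=[22, 30]
10: 0x62 (blk 24, set 0) → MISS  vc=[22, 30, 12]
11: 0x5b (blk 22, set 2) → VC-HIT  vc=[6, 30, 12]
12: 0x59 (blk 22, set 2) → L1-HIT  vc=[6, 30, 12]
13: 0x62 (blk 24, set 0) → L1-HIT  vc=[6, 30, 12]
14: 0x1b (blk 6, set 2) → VC-HIT  vc=[22, 30, 12]
15: 0x2b (blk 10, set 2) → MISS  vc=[22, 30, 12, 6]
16: 0x1a (blk 6, set 2) → VC-HIT  vc=[22, 30, 12, 10]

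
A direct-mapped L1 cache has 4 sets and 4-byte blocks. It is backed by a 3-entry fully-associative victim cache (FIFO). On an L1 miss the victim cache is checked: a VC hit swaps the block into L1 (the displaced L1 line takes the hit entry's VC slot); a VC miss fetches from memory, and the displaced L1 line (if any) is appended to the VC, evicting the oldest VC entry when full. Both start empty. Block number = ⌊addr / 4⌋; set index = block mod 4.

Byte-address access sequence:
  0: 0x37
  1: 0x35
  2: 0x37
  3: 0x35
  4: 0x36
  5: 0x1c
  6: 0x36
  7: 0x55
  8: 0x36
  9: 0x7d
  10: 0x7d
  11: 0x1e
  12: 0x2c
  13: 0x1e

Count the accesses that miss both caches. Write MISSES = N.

  [0] addr=0x37 blk=13 s=1: MISS | VC []
  [1] addr=0x35 blk=13 s=1: L1-HIT | VC []
  [2] addr=0x37 blk=13 s=1: L1-HIT | VC []
  [3] addr=0x35 blk=13 s=1: L1-HIT | VC []
  [4] addr=0x36 blk=13 s=1: L1-HIT | VC []
  [5] addr=0x1c blk=7 s=3: MISS | VC []
  [6] addr=0x36 blk=13 s=1: L1-HIT | VC []
  [7] addr=0x55 blk=21 s=1: MISS | VC [13]
  [8] addr=0x36 blk=13 s=1: VC-HIT | VC [21]
  [9] addr=0x7d blk=31 s=3: MISS | VC [21, 7]
  [10] addr=0x7d blk=31 s=3: L1-HIT | VC [21, 7]
  [11] addr=0x1e blk=7 s=3: VC-HIT | VC [21, 31]
  [12] addr=0x2c blk=11 s=3: MISS | VC [21, 31, 7]
  [13] addr=0x1e blk=7 s=3: VC-HIT | VC [21, 31, 11]

MISSES = 5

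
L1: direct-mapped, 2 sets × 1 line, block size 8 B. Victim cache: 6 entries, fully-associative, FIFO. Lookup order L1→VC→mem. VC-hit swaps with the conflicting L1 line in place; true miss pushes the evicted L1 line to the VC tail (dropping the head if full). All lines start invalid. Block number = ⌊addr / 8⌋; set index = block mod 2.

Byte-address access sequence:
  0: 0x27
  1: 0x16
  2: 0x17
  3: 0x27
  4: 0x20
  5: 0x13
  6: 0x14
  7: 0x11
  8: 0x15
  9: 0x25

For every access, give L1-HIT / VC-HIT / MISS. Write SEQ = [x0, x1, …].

  [0] addr=0x27 blk=4 s=0: MISS | VC []
  [1] addr=0x16 blk=2 s=0: MISS | VC [4]
  [2] addr=0x17 blk=2 s=0: L1-HIT | VC [4]
  [3] addr=0x27 blk=4 s=0: VC-HIT | VC [2]
  [4] addr=0x20 blk=4 s=0: L1-HIT | VC [2]
  [5] addr=0x13 blk=2 s=0: VC-HIT | VC [4]
  [6] addr=0x14 blk=2 s=0: L1-HIT | VC [4]
  [7] addr=0x11 blk=2 s=0: L1-HIT | VC [4]
  [8] addr=0x15 blk=2 s=0: L1-HIT | VC [4]
  [9] addr=0x25 blk=4 s=0: VC-HIT | VC [2]

SEQ = [MISS, MISS, L1-HIT, VC-HIT, L1-HIT, VC-HIT, L1-HIT, L1-HIT, L1-HIT, VC-HIT]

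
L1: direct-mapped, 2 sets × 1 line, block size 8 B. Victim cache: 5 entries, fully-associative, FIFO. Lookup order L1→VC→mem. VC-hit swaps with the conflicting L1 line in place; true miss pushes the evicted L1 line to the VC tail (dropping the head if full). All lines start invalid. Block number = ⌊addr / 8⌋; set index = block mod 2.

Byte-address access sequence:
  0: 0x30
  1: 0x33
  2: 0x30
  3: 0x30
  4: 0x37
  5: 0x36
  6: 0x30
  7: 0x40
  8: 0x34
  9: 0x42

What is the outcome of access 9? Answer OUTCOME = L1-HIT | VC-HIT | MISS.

0: 0x30 (blk 6, set 0) → MISS  vc=[]
1: 0x33 (blk 6, set 0) → L1-HIT  vc=[]
2: 0x30 (blk 6, set 0) → L1-HIT  vc=[]
3: 0x30 (blk 6, set 0) → L1-HIT  vc=[]
4: 0x37 (blk 6, set 0) → L1-HIT  vc=[]
5: 0x36 (blk 6, set 0) → L1-HIT  vc=[]
6: 0x30 (blk 6, set 0) → L1-HIT  vc=[]
7: 0x40 (blk 8, set 0) → MISS  vc=[6]
8: 0x34 (blk 6, set 0) → VC-HIT  vc=[8]
9: 0x42 (blk 8, set 0) → VC-HIT  vc=[6]

OUTCOME = VC-HIT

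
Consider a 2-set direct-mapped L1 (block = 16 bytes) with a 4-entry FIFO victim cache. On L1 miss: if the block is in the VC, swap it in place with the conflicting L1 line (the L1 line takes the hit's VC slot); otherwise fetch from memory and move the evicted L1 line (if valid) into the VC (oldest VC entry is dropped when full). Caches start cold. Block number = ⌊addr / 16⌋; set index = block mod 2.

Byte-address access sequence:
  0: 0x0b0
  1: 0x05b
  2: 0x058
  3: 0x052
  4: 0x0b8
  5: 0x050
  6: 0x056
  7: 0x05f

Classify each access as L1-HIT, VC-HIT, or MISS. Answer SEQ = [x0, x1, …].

  [0] addr=0xb0 blk=11 s=1: MISS | VC []
  [1] addr=0x5b blk=5 s=1: MISS | VC [11]
  [2] addr=0x58 blk=5 s=1: L1-HIT | VC [11]
  [3] addr=0x52 blk=5 s=1: L1-HIT | VC [11]
  [4] addr=0xb8 blk=11 s=1: VC-HIT | VC [5]
  [5] addr=0x50 blk=5 s=1: VC-HIT | VC [11]
  [6] addr=0x56 blk=5 s=1: L1-HIT | VC [11]
  [7] addr=0x5f blk=5 s=1: L1-HIT | VC [11]

SEQ = [MISS, MISS, L1-HIT, L1-HIT, VC-HIT, VC-HIT, L1-HIT, L1-HIT]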